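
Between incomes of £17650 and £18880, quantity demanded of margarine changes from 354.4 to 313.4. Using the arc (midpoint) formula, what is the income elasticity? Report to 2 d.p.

ΔQ = 313.4 − 354.4 = -41; midpoint Q̄ = (354.4 + 313.4)/2 = 333.9.
ΔI = 18880 − 17650 = 1230; midpoint Ī = (17650 + 18880)/2 = 18265.
η = (ΔQ/Q̄) ÷ (ΔI/Ī) = (-41/333.9) ÷ (1230/18265) = -1.82.

-1.82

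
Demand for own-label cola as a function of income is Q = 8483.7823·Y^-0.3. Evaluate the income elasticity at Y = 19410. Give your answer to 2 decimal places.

For Q = A·Y^β the income elasticity is constant and equal to β.
Here β = -0.3, so η = -0.30.

-0.30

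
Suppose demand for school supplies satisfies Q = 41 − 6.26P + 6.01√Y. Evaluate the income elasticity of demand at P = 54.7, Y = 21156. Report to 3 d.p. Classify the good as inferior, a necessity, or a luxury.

At P = 54.7, Y = 21156: Q = 572.739.
Holding P constant, ∂Q/∂Y = 6.01/(2√Y) = 0.0206599.
η_Y = (∂Q/∂Y)·(Y/Q) = 0.0206599 × (21156/572.739) = 0.763.
Since 0 < η < 1, this is a necessity.

0.763 (necessity)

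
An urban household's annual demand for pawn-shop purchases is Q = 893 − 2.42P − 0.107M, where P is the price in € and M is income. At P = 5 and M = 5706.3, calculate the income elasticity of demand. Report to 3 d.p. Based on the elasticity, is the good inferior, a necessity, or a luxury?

At P = 5, M = 5706.3: Q = 270.326.
Holding P constant, ∂Q/∂M = −0.107.
η_M = (∂Q/∂M)·(M/Q) = -0.107 × (5706.3/270.326) = -2.259.
Since η < 0, this is an inferior good.

-2.259 (inferior good)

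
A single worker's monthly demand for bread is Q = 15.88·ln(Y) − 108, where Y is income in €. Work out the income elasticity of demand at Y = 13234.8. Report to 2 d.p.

At Y = 13234.8: Q = 42.711.
dQ/dY = 15.88/Y = 0.00119987 at this income.
η = (dQ/dY)·(Y/Q) = 0.00119987 × (13234.8/42.711) = 0.37.

0.37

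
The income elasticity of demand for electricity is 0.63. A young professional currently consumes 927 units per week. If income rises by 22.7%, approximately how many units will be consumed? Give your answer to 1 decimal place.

%ΔQ ≈ η × %ΔI = 0.63 × 22.7% = 14.301%.
New Q ≈ 927 × (1 + 0.14301) = 1059.6.

1059.6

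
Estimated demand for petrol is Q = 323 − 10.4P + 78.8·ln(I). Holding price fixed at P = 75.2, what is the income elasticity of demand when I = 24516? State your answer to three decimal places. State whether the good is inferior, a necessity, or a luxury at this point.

At P = 75.2, I = 24516: Q = 337.358.
Holding P constant, ∂Q/∂I = 78.8/I = 0.00321423.
η_I = (∂Q/∂I)·(I/Q) = 0.00321423 × (24516/337.358) = 0.234.
Since 0 < η < 1, this is a necessity.

0.234 (necessity)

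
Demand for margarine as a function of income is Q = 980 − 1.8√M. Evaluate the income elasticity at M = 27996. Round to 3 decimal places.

-0.222

At M = 27996: Q = 678.824.
dQ/dM = -1.8/(2√M) = -0.00537891 at this income.
η = (dQ/dM)·(M/Q) = -0.00537891 × (27996/678.824) = -0.222.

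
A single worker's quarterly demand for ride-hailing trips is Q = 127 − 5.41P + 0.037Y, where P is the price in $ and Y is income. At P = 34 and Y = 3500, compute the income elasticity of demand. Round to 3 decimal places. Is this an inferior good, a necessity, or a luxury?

1.785 (luxury)

At P = 34, Y = 3500: Q = 72.560.
Holding P constant, ∂Q/∂Y = 0.037.
η_Y = (∂Q/∂Y)·(Y/Q) = 0.037 × (3500/72.560) = 1.785.
Since η > 1, this is a luxury.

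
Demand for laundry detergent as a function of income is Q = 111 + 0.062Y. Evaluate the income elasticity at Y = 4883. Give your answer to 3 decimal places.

At Y = 4883: Q = 413.746.
dQ/dY = 0.062.
η = (dQ/dY)·(Y/Q) = 0.062 × (4883/413.746) = 0.732.

0.732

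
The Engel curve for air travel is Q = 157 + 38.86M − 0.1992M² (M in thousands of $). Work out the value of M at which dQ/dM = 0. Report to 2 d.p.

97.54

dQ/dM = 38.86 − 0.3984M.
The good is inferior where dQ/dM < 0. Setting dQ/dM = 0 gives M = 38.86 / 0.3984 = 97.54.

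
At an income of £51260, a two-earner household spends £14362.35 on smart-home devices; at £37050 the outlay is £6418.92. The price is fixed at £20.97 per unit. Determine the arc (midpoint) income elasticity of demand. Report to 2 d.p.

2.38

With a constant price, Q₁ = 14362.35/20.97 = 684.900 and Q₂ = 6418.92/20.97 = 306.100 (equivalently, work directly with expenditure since P cancels).
Midpoint %ΔQ = (6418.92 − 14362.35)/10390.64 = -0.76448; midpoint %ΔI = (37050 − 51260)/44155 = -0.32182.
η = -0.76448 / -0.32182 = 2.38.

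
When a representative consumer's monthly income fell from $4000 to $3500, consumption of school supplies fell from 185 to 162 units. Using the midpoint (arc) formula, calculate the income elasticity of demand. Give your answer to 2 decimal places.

0.99

ΔQ = 162 − 185 = -23; midpoint Q̄ = (185 + 162)/2 = 173.5.
ΔI = 3500 − 4000 = -500; midpoint Ī = (4000 + 3500)/2 = 3750.
η = (ΔQ/Q̄) ÷ (ΔI/Ī) = (-23/173.5) ÷ (-500/3750) = 0.99.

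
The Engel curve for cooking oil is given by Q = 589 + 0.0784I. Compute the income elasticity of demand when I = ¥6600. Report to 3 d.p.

0.468

At I = 6600: Q = 1106.440.
dQ/dI = 0.0784.
η = (dQ/dI)·(I/Q) = 0.0784 × (6600/1106.440) = 0.468.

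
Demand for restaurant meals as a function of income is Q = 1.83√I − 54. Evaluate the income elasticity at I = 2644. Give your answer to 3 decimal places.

1.173

At I = 2644: Q = 40.098.
dQ/dI = 1.83/(2√I) = 0.0177947 at this income.
η = (dQ/dI)·(I/Q) = 0.0177947 × (2644/40.098) = 1.173.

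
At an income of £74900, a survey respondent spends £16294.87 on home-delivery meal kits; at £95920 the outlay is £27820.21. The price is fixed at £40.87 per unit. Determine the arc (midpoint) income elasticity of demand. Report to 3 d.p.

2.123

With a constant price, Q₁ = 16294.87/40.87 = 398.700 and Q₂ = 27820.21/40.87 = 680.700 (equivalently, work directly with expenditure since P cancels).
Midpoint %ΔQ = (27820.21 − 16294.87)/22057.54 = 0.52251; midpoint %ΔI = (95920 − 74900)/85410 = 0.24611.
η = 0.52251 / 0.24611 = 2.123.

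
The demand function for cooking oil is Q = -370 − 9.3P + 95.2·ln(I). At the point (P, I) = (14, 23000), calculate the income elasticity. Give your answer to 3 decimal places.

0.209

At P = 14, I = 23000: Q = 455.917.
Holding P constant, ∂Q/∂I = 95.2/I = 0.00413913.
η_I = (∂Q/∂I)·(I/Q) = 0.00413913 × (23000/455.917) = 0.209.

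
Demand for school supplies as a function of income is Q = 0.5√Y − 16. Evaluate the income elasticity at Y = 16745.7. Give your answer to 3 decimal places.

0.664

At Y = 16745.7: Q = 48.703.
dQ/dY = 0.5/(2√Y) = 0.00193192 at this income.
η = (dQ/dY)·(Y/Q) = 0.00193192 × (16745.7/48.703) = 0.664.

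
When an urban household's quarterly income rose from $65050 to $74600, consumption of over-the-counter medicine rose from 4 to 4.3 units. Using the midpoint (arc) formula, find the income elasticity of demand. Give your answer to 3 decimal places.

ΔQ = 4.3 − 4 = 0.3; midpoint Q̄ = (4 + 4.3)/2 = 4.15.
ΔI = 74600 − 65050 = 9550; midpoint Ī = (65050 + 74600)/2 = 69825.
η = (ΔQ/Q̄) ÷ (ΔI/Ī) = (0.3/4.15) ÷ (9550/69825) = 0.529.

0.529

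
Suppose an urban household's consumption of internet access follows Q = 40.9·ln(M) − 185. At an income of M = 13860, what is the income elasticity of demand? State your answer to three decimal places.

0.199

At M = 13860: Q = 205.054.
dQ/dM = 40.9/M = 0.00295094 at this income.
η = (dQ/dM)·(M/Q) = 0.00295094 × (13860/205.054) = 0.199.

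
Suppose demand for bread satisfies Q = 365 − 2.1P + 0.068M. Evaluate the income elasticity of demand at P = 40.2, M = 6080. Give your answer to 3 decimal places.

0.596

At P = 40.2, M = 6080: Q = 694.020.
Holding P constant, ∂Q/∂M = 0.068.
η_M = (∂Q/∂M)·(M/Q) = 0.068 × (6080/694.020) = 0.596.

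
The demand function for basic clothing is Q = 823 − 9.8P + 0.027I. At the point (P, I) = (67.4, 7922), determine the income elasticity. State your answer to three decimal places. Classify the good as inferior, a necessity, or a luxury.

0.568 (necessity)

At P = 67.4, I = 7922: Q = 376.374.
Holding P constant, ∂Q/∂I = 0.027.
η_I = (∂Q/∂I)·(I/Q) = 0.027 × (7922/376.374) = 0.568.
Since 0 < η < 1, this is a necessity.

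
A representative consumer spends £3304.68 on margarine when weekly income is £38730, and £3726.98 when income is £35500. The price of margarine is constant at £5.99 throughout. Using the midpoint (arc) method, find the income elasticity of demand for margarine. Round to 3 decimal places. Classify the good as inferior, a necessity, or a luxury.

-1.380 (inferior good)

With a constant price, Q₁ = 3304.68/5.99 = 551.699 and Q₂ = 3726.98/5.99 = 622.200 (equivalently, work directly with expenditure since P cancels).
Midpoint %ΔQ = (3726.98 − 3304.68)/3515.83 = 0.12011; midpoint %ΔI = (35500 − 38730)/37115 = -0.08703.
η = 0.12011 / -0.08703 = -1.380.
η < 0 ⇒ inferior good.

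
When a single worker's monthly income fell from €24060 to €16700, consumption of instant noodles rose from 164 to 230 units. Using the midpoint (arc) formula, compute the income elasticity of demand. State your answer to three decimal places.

ΔQ = 230 − 164 = 66; midpoint Q̄ = (164 + 230)/2 = 197.
ΔI = 16700 − 24060 = -7360; midpoint Ī = (24060 + 16700)/2 = 20380.
η = (ΔQ/Q̄) ÷ (ΔI/Ī) = (66/197) ÷ (-7360/20380) = -0.928.

-0.928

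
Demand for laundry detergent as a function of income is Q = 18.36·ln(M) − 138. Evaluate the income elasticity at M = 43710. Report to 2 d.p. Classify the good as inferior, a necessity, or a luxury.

At M = 43710: Q = 58.183.
dQ/dM = 18.36/M = 0.000420041 at this income.
η = (dQ/dM)·(M/Q) = 0.000420041 × (43710/58.183) = 0.32.
Since 0 < η < 1, the good is a necessity.

0.32 (necessity)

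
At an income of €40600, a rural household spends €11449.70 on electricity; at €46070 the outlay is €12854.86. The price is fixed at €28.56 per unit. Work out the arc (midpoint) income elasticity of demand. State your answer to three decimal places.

0.916

With a constant price, Q₁ = 11449.70/28.56 = 400.900 and Q₂ = 12854.86/28.56 = 450.100 (equivalently, work directly with expenditure since P cancels).
Midpoint %ΔQ = (12854.86 − 11449.70)/12152.28 = 0.11563; midpoint %ΔI = (46070 − 40600)/43335 = 0.12623.
η = 0.11563 / 0.12623 = 0.916.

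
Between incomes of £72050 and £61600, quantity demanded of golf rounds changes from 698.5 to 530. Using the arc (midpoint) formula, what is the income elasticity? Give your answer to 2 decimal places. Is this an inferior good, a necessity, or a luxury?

1.75 (luxury)

ΔQ = 530 − 698.5 = -168.5; midpoint Q̄ = (698.5 + 530)/2 = 614.25.
ΔI = 61600 − 72050 = -10450; midpoint Ī = (72050 + 61600)/2 = 66825.
η = (ΔQ/Q̄) ÷ (ΔI/Ī) = (-168.5/614.25) ÷ (-10450/66825) = 1.75.
η > 1 ⇒ luxury.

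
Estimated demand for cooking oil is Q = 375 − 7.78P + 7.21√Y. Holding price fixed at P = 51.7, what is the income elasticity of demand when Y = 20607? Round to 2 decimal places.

At P = 51.7, Y = 20607: Q = 1007.779.
Holding P constant, ∂Q/∂Y = 7.21/(2√Y) = 0.025113.
η_Y = (∂Q/∂Y)·(Y/Q) = 0.025113 × (20607/1007.779) = 0.51.

0.51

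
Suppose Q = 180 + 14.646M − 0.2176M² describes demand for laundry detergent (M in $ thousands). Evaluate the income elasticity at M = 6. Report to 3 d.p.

0.278

At M = 6: Q = 260.0424.
dQ/dM = 14.646 − 0.4352M = 12.03480.
η = (dQ/dM)·(M/Q) = 12.03480 × (6/260.0424) = 0.278.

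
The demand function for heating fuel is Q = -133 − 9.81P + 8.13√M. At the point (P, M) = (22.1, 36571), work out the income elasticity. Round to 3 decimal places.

At P = 22.1, M = 36571: Q = 1204.943.
Holding P constant, ∂Q/∂M = 8.13/(2√M) = 0.0212565.
η_M = (∂Q/∂M)·(M/Q) = 0.0212565 × (36571/1204.943) = 0.645.

0.645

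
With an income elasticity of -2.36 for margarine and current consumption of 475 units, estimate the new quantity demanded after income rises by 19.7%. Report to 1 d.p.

%ΔQ ≈ η × %ΔI = -2.36 × 19.7% = -46.492%.
New Q ≈ 475 × (1 − 0.46492) = 254.2.

254.2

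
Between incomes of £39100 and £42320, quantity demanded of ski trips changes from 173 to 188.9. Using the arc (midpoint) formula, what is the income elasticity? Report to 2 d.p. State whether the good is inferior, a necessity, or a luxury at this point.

1.11 (luxury)

ΔQ = 188.9 − 173 = 15.9; midpoint Q̄ = (173 + 188.9)/2 = 180.95.
ΔI = 42320 − 39100 = 3220; midpoint Ī = (39100 + 42320)/2 = 40710.
η = (ΔQ/Q̄) ÷ (ΔI/Ī) = (15.9/180.95) ÷ (3220/40710) = 1.11.
η > 1 ⇒ luxury.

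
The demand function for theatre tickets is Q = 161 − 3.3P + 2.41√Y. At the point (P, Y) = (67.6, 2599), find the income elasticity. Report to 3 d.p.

1.011

At P = 67.6, Y = 2599: Q = 60.783.
Holding P constant, ∂Q/∂Y = 2.41/(2√Y) = 0.0236365.
η_Y = (∂Q/∂Y)·(Y/Q) = 0.0236365 × (2599/60.783) = 1.011.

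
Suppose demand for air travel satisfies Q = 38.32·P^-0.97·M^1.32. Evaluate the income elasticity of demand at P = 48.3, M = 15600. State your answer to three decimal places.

For a multiplicative demand Q = A·P^α·M^β, the income elasticity is β everywhere.
Here β = 1.32, so η = 1.320.

1.320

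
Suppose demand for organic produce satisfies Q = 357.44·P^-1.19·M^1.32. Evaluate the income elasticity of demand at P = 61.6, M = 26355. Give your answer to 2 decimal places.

For a multiplicative demand Q = A·P^α·M^β, the income elasticity is β everywhere.
Here β = 1.32, so η = 1.32.

1.32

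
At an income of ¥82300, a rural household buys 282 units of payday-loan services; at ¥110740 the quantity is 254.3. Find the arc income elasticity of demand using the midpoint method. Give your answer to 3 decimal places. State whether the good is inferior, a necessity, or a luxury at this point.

-0.351 (inferior good)

ΔQ = 254.3 − 282 = -27.7; midpoint Q̄ = (282 + 254.3)/2 = 268.15.
ΔI = 110740 − 82300 = 28440; midpoint Ī = (82300 + 110740)/2 = 96520.
η = (ΔQ/Q̄) ÷ (ΔI/Ī) = (-27.7/268.15) ÷ (28440/96520) = -0.351.
η < 0 ⇒ inferior good.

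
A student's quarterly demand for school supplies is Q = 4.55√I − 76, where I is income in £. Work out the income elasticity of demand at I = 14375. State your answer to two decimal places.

0.58

At I = 14375: Q = 469.526.
dQ/dI = 4.55/(2√I) = 0.0189748 at this income.
η = (dQ/dI)·(I/Q) = 0.0189748 × (14375/469.526) = 0.58.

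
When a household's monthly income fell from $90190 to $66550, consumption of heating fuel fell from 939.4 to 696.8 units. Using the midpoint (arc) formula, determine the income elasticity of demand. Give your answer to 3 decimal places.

ΔQ = 696.8 − 939.4 = -242.6; midpoint Q̄ = (939.4 + 696.8)/2 = 818.1.
ΔI = 66550 − 90190 = -23640; midpoint Ī = (90190 + 66550)/2 = 78370.
η = (ΔQ/Q̄) ÷ (ΔI/Ī) = (-242.6/818.1) ÷ (-23640/78370) = 0.983.

0.983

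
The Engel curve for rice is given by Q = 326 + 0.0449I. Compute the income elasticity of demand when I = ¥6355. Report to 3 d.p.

At I = 6355: Q = 611.340.
dQ/dI = 0.0449.
η = (dQ/dI)·(I/Q) = 0.0449 × (6355/611.340) = 0.467.

0.467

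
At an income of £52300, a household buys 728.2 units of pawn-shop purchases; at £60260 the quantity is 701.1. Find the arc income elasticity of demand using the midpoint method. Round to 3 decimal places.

-0.268

ΔQ = 701.1 − 728.2 = -27.1; midpoint Q̄ = (728.2 + 701.1)/2 = 714.65.
ΔI = 60260 − 52300 = 7960; midpoint Ī = (52300 + 60260)/2 = 56280.
η = (ΔQ/Q̄) ÷ (ΔI/Ī) = (-27.1/714.65) ÷ (7960/56280) = -0.268.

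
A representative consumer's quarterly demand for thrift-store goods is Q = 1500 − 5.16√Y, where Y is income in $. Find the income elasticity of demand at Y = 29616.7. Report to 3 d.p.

-0.726

At Y = 29616.7: Q = 611.990.
dQ/dY = -5.16/(2√Y) = -0.0149917 at this income.
η = (dQ/dY)·(Y/Q) = -0.0149917 × (29616.7/611.990) = -0.726.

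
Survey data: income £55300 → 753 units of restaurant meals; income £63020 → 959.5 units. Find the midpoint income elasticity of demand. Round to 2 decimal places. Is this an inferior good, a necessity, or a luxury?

ΔQ = 959.5 − 753 = 206.5; midpoint Q̄ = (753 + 959.5)/2 = 856.25.
ΔI = 63020 − 55300 = 7720; midpoint Ī = (55300 + 63020)/2 = 59160.
η = (ΔQ/Q̄) ÷ (ΔI/Ī) = (206.5/856.25) ÷ (7720/59160) = 1.85.
η > 1 ⇒ luxury.

1.85 (luxury)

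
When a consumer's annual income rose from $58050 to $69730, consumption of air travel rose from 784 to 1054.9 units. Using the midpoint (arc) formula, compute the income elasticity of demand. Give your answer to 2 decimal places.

ΔQ = 1054.9 − 784 = 270.9; midpoint Q̄ = (784 + 1054.9)/2 = 919.45.
ΔI = 69730 − 58050 = 11680; midpoint Ī = (58050 + 69730)/2 = 63890.
η = (ΔQ/Q̄) ÷ (ΔI/Ī) = (270.9/919.45) ÷ (11680/63890) = 1.61.

1.61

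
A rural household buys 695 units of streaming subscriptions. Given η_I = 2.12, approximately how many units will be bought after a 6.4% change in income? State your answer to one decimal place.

789.3

%ΔQ ≈ η × %ΔI = 2.12 × 6.4% = 13.568%.
New Q ≈ 695 × (1 + 0.13568) = 789.3.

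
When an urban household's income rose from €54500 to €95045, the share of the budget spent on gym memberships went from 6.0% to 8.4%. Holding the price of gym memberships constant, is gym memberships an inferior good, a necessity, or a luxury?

luxury

The budget share rises as income rises, so η > 1.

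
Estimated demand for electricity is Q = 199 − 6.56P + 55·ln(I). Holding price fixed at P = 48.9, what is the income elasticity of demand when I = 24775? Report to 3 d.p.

0.127

At P = 48.9, I = 24775: Q = 434.683.
Holding P constant, ∂Q/∂I = 55/I = 0.00221998.
η_I = (∂Q/∂I)·(I/Q) = 0.00221998 × (24775/434.683) = 0.127.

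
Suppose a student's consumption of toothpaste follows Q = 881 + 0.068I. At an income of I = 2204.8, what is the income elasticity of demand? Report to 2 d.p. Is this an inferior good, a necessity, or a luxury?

0.15 (necessity)

At I = 2204.8: Q = 1030.926.
dQ/dI = 0.068.
η = (dQ/dI)·(I/Q) = 0.068 × (2204.8/1030.926) = 0.15.
Since 0 < η < 1, the good is a necessity.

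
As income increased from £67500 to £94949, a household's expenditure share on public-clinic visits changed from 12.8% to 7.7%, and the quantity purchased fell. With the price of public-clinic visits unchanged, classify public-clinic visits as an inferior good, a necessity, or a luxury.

Quantity demanded falls as income rises, so η < 0.

inferior good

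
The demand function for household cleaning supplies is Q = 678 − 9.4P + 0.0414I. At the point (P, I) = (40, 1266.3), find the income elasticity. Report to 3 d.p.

At P = 40, I = 1266.3: Q = 354.425.
Holding P constant, ∂Q/∂I = 0.0414.
η_I = (∂Q/∂I)·(I/Q) = 0.0414 × (1266.3/354.425) = 0.148.

0.148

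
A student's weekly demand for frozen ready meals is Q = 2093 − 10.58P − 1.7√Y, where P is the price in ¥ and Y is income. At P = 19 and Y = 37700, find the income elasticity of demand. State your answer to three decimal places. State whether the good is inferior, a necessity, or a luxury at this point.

-0.106 (inferior good)

At P = 19, Y = 37700: Q = 1561.900.
Holding P constant, ∂Q/∂Y = -1.7/(2√Y) = -0.00437772.
η_Y = (∂Q/∂Y)·(Y/Q) = -0.00437772 × (37700/1561.900) = -0.106.
Since η < 0, this is an inferior good.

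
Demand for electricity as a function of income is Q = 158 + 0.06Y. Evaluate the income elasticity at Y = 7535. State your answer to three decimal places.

0.741

At Y = 7535: Q = 610.100.
dQ/dY = 0.06.
η = (dQ/dY)·(Y/Q) = 0.06 × (7535/610.100) = 0.741.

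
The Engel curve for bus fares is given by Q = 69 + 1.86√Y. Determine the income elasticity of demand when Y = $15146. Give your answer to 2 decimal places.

At Y = 15146: Q = 297.909.
dQ/dY = 1.86/(2√Y) = 0.00755673 at this income.
η = (dQ/dY)·(Y/Q) = 0.00755673 × (15146/297.909) = 0.38.

0.38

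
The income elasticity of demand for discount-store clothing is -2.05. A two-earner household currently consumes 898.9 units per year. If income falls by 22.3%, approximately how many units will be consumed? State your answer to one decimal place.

1309.8

%ΔQ ≈ η × %ΔI = -2.05 × (-22.3%) = 45.715%.
New Q ≈ 898.9 × (1 + 0.45715) = 1309.8.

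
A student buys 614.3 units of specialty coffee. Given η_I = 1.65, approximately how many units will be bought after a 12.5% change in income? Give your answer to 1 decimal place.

%ΔQ ≈ η × %ΔI = 1.65 × 12.5% = 20.625%.
New Q ≈ 614.3 × (1 + 0.20625) = 741.0.

741.0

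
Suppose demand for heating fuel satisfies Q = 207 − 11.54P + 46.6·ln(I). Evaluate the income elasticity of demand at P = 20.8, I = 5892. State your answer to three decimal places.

0.125

At P = 20.8, I = 5892: Q = 371.519.
Holding P constant, ∂Q/∂I = 46.6/I = 0.00790903.
η_I = (∂Q/∂I)·(I/Q) = 0.00790903 × (5892/371.519) = 0.125.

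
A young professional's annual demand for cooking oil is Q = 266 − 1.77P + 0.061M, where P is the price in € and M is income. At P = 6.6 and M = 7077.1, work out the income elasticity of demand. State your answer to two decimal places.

At P = 6.6, M = 7077.1: Q = 686.021.
Holding P constant, ∂Q/∂M = 0.061.
η_M = (∂Q/∂M)·(M/Q) = 0.061 × (7077.1/686.021) = 0.63.

0.63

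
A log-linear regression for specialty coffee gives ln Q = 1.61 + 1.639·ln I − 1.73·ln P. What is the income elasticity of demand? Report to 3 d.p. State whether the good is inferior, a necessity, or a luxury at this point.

1.639 (luxury)

In a log-linear demand, the coefficient on ln I is the income elasticity.
So η = 1.639.
η > 1 ⇒ luxury.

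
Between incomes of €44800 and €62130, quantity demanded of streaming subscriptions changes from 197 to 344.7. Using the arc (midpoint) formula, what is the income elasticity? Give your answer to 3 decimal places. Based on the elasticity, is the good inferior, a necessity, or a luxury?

ΔQ = 344.7 − 197 = 147.7; midpoint Q̄ = (197 + 344.7)/2 = 270.85.
ΔI = 62130 − 44800 = 17330; midpoint Ī = (44800 + 62130)/2 = 53465.
η = (ΔQ/Q̄) ÷ (ΔI/Ī) = (147.7/270.85) ÷ (17330/53465) = 1.682.
η > 1 ⇒ luxury.

1.682 (luxury)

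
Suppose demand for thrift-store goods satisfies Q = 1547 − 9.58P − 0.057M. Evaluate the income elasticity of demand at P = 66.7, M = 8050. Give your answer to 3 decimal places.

-1.022

At P = 66.7, M = 8050: Q = 449.164.
Holding P constant, ∂Q/∂M = −0.057.
η_M = (∂Q/∂M)·(M/Q) = -0.057 × (8050/449.164) = -1.022.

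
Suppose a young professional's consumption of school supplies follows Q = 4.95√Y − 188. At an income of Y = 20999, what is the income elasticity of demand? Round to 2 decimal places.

At Y = 20999: Q = 529.306.
dQ/dY = 4.95/(2√Y) = 0.0170795 at this income.
η = (dQ/dY)·(Y/Q) = 0.0170795 × (20999/529.306) = 0.68.

0.68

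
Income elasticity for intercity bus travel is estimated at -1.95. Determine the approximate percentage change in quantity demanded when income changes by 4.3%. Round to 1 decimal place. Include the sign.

%ΔQ ≈ η × %ΔI = -1.95 × 4.3% = -8.4%.

-8.4%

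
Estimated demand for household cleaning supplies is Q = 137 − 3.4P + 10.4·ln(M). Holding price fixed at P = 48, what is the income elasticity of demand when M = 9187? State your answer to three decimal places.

At P = 48, M = 9187: Q = 68.706.
Holding P constant, ∂Q/∂M = 10.4/M = 0.00113203.
η_M = (∂Q/∂M)·(M/Q) = 0.00113203 × (9187/68.706) = 0.151.

0.151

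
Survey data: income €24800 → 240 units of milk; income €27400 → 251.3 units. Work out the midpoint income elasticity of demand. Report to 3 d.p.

ΔQ = 251.3 − 240 = 11.3; midpoint Q̄ = (240 + 251.3)/2 = 245.65.
ΔI = 27400 − 24800 = 2600; midpoint Ī = (24800 + 27400)/2 = 26100.
η = (ΔQ/Q̄) ÷ (ΔI/Ī) = (11.3/245.65) ÷ (2600/26100) = 0.462.

0.462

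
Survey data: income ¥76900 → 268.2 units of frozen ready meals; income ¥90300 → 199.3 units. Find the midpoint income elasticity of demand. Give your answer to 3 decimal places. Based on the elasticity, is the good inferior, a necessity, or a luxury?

-1.839 (inferior good)

ΔQ = 199.3 − 268.2 = -68.9; midpoint Q̄ = (268.2 + 199.3)/2 = 233.75.
ΔI = 90300 − 76900 = 13400; midpoint Ī = (76900 + 90300)/2 = 83600.
η = (ΔQ/Q̄) ÷ (ΔI/Ī) = (-68.9/233.75) ÷ (13400/83600) = -1.839.
η < 0 ⇒ inferior good.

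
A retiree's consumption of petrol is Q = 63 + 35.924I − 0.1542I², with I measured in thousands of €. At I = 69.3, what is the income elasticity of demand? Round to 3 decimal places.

0.557

At I = 69.3: Q = 1811.9892.
dQ/dI = 35.924 − 0.3084I = 14.55188.
η = (dQ/dI)·(I/Q) = 14.55188 × (69.3/1811.9892) = 0.557.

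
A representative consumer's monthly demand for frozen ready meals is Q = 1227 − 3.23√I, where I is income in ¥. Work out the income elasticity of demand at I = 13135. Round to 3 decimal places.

At I = 13135: Q = 856.816.
dQ/dI = -3.23/(2√I) = -0.0140915 at this income.
η = (dQ/dI)·(I/Q) = -0.0140915 × (13135/856.816) = -0.216.

-0.216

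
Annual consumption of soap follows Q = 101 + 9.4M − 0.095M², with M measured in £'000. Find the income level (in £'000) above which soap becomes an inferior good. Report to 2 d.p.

dQ/dM = 9.4 − 0.19M.
The good is inferior where dQ/dM < 0. Setting dQ/dM = 0 gives M = 9.4 / 0.19 = 49.47.

49.47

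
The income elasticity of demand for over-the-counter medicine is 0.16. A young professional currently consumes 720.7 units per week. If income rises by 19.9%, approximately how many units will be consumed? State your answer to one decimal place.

743.6

%ΔQ ≈ η × %ΔI = 0.16 × 19.9% = 3.184%.
New Q ≈ 720.7 × (1 + 0.03184) = 743.6.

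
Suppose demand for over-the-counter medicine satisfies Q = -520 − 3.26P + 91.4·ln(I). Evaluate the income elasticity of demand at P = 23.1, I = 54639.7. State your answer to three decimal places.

At P = 23.1, I = 54639.7: Q = 401.732.
Holding P constant, ∂Q/∂I = 91.4/I = 0.00167278.
η_I = (∂Q/∂I)·(I/Q) = 0.00167278 × (54639.7/401.732) = 0.228.

0.228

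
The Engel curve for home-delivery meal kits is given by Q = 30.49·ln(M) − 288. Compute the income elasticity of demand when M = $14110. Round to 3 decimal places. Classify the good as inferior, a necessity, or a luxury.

9.181 (luxury)

At M = 14110: Q = 3.321.
dQ/dM = 30.49/M = 0.00216088 at this income.
η = (dQ/dM)·(M/Q) = 0.00216088 × (14110/3.321) = 9.181.
Since η > 1, the good is a luxury.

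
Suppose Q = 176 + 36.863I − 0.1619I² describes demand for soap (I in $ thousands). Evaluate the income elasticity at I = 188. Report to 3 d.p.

At I = 188: Q = 1384.0504.
dQ/dI = 36.863 − 0.3238I = -24.01140.
η = (dQ/dI)·(I/Q) = -24.01140 × (188/1384.0504) = -3.262.

-3.262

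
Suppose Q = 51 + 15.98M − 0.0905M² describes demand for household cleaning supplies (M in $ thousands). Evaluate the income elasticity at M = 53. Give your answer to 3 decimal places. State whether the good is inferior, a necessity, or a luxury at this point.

At M = 53: Q = 643.7255.
dQ/dM = 15.98 − 0.181M = 6.38700.
η = (dQ/dM)·(M/Q) = 6.38700 × (53/643.7255) = 0.526.
0 < η < 1 ⇒ necessity.

0.526 (necessity)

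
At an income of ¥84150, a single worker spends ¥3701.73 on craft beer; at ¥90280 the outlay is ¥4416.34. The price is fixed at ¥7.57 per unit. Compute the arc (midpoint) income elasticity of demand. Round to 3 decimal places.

With a constant price, Q₁ = 3701.73/7.57 = 489.000 and Q₂ = 4416.34/7.57 = 583.400 (equivalently, work directly with expenditure since P cancels).
Midpoint %ΔQ = (4416.34 − 3701.73)/4059.04 = 0.17605; midpoint %ΔI = (90280 − 84150)/87215 = 0.07029.
η = 0.17605 / 0.07029 = 2.505.

2.505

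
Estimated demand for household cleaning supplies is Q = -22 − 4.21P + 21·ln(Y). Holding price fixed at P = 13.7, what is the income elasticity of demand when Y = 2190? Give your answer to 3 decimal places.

0.257

At P = 13.7, Y = 2190: Q = 81.848.
Holding P constant, ∂Q/∂Y = 21/Y = 0.00958904.
η_Y = (∂Q/∂Y)·(Y/Q) = 0.00958904 × (2190/81.848) = 0.257.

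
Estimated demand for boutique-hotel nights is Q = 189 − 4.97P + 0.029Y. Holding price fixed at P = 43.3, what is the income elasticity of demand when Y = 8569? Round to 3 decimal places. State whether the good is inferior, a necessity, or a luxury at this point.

1.118 (luxury)

At P = 43.3, Y = 8569: Q = 222.300.
Holding P constant, ∂Q/∂Y = 0.029.
η_Y = (∂Q/∂Y)·(Y/Q) = 0.029 × (8569/222.300) = 1.118.
Since η > 1, this is a luxury.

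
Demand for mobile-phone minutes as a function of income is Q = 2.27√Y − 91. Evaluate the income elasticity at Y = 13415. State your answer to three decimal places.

At Y = 13415: Q = 171.919.
dQ/dY = 2.27/(2√Y) = 0.00979942 at this income.
η = (dQ/dY)·(Y/Q) = 0.00979942 × (13415/171.919) = 0.765.

0.765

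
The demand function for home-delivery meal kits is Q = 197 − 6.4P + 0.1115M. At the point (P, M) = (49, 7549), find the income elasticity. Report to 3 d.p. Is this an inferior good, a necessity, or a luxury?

1.161 (luxury)

At P = 49, M = 7549: Q = 725.114.
Holding P constant, ∂Q/∂M = 0.1115.
η_M = (∂Q/∂M)·(M/Q) = 0.1115 × (7549/725.114) = 1.161.
Since η > 1, this is a luxury.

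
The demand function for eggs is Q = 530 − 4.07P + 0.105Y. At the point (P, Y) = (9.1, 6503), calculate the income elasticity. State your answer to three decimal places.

0.581

At P = 9.1, Y = 6503: Q = 1175.778.
Holding P constant, ∂Q/∂Y = 0.105.
η_Y = (∂Q/∂Y)·(Y/Q) = 0.105 × (6503/1175.778) = 0.581.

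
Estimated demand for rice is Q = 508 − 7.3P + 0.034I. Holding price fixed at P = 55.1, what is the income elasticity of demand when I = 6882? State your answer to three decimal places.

At P = 55.1, I = 6882: Q = 339.758.
Holding P constant, ∂Q/∂I = 0.034.
η_I = (∂Q/∂I)·(I/Q) = 0.034 × (6882/339.758) = 0.689.

0.689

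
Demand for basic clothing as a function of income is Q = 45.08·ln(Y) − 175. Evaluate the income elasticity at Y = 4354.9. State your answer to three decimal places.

At Y = 4354.9: Q = 202.728.
dQ/dY = 45.08/Y = 0.0103516 at this income.
η = (dQ/dY)·(Y/Q) = 0.0103516 × (4354.9/202.728) = 0.222.

0.222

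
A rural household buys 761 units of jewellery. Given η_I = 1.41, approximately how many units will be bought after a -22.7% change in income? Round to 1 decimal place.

517.4

%ΔQ ≈ η × %ΔI = 1.41 × (-22.7%) = -32.007%.
New Q ≈ 761 × (1 − 0.32007) = 517.4.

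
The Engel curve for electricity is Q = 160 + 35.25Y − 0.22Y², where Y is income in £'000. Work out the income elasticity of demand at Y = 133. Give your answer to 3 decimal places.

-3.235

At Y = 133: Q = 956.6700.
dQ/dY = 35.25 − 0.44Y = -23.27000.
η = (dQ/dY)·(Y/Q) = -23.27000 × (133/956.6700) = -3.235.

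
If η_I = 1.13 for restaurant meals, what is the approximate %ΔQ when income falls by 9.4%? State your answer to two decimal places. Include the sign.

%ΔQ ≈ η × %ΔI = 1.13 × (-9.4%) = -10.62%.

-10.62%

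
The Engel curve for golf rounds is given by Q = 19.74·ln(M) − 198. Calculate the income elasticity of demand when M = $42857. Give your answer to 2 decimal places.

At M = 42857: Q = 12.539.
dQ/dM = 19.74/M = 0.000460602 at this income.
η = (dQ/dM)·(M/Q) = 0.000460602 × (42857/12.539) = 1.57.

1.57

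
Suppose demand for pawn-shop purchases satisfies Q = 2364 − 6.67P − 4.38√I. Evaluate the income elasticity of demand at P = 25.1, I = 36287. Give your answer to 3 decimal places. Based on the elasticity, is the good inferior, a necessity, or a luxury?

-0.306 (inferior good)

At P = 25.1, I = 36287: Q = 1362.230.
Holding P constant, ∂Q/∂I = -4.38/(2√I) = -0.0114966.
η_I = (∂Q/∂I)·(I/Q) = -0.0114966 × (36287/1362.230) = -0.306.
Since η < 0, this is an inferior good.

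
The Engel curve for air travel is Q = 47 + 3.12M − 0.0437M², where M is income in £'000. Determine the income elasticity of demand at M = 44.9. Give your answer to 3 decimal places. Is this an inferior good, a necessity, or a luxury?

At M = 44.9: Q = 98.9884.
dQ/dM = 3.12 − 0.0874M = -0.80426.
η = (dQ/dM)·(M/Q) = -0.80426 × (44.9/98.9884) = -0.365.
η < 0 ⇒ inferior good.

-0.365 (inferior good)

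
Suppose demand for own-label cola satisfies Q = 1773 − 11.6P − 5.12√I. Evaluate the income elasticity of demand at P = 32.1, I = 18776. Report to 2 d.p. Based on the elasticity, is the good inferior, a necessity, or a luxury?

At P = 32.1, I = 18776: Q = 699.069.
Holding P constant, ∂Q/∂I = -5.12/(2√I) = -0.0186826.
η_I = (∂Q/∂I)·(I/Q) = -0.0186826 × (18776/699.069) = -0.50.
Since η < 0, this is an inferior good.

-0.50 (inferior good)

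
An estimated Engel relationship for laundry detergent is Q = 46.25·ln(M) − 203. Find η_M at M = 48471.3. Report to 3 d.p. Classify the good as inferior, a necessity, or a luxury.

0.156 (necessity)

At M = 48471.3: Q = 295.979.
dQ/dM = 46.25/M = 0.000954173 at this income.
η = (dQ/dM)·(M/Q) = 0.000954173 × (48471.3/295.979) = 0.156.
Since 0 < η < 1, the good is a necessity.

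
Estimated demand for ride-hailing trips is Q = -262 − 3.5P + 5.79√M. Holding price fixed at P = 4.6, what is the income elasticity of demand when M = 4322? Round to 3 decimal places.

1.856

At P = 4.6, M = 4322: Q = 102.546.
Holding P constant, ∂Q/∂M = 5.79/(2√M) = 0.0440358.
η_M = (∂Q/∂M)·(M/Q) = 0.0440358 × (4322/102.546) = 1.856.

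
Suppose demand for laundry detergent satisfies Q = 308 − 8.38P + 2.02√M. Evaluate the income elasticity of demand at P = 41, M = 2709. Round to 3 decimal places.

At P = 41, M = 2709: Q = 69.557.
Holding P constant, ∂Q/∂M = 2.02/(2√M) = 0.0194051.
η_M = (∂Q/∂M)·(M/Q) = 0.0194051 × (2709/69.557) = 0.756.

0.756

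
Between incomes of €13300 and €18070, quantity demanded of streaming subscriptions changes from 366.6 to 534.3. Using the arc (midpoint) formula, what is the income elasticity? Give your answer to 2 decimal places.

ΔQ = 534.3 − 366.6 = 167.7; midpoint Q̄ = (366.6 + 534.3)/2 = 450.45.
ΔI = 18070 − 13300 = 4770; midpoint Ī = (13300 + 18070)/2 = 15685.
η = (ΔQ/Q̄) ÷ (ΔI/Ī) = (167.7/450.45) ÷ (4770/15685) = 1.22.

1.22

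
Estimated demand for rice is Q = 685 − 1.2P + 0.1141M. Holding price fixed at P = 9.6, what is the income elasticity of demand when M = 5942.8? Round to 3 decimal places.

At P = 9.6, M = 5942.8: Q = 1351.553.
Holding P constant, ∂Q/∂M = 0.1141.
η_M = (∂Q/∂M)·(M/Q) = 0.1141 × (5942.8/1351.553) = 0.502.

0.502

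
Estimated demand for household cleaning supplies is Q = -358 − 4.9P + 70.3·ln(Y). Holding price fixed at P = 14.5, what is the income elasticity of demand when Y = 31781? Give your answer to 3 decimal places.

0.235

At P = 14.5, Y = 31781: Q = 299.724.
Holding P constant, ∂Q/∂Y = 70.3/Y = 0.00221201.
η_Y = (∂Q/∂Y)·(Y/Q) = 0.00221201 × (31781/299.724) = 0.235.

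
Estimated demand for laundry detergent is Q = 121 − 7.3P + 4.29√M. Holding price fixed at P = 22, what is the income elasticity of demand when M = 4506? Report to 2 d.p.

At P = 22, M = 4506: Q = 248.374.
Holding P constant, ∂Q/∂M = 4.29/(2√M) = 0.0319545.
η_M = (∂Q/∂M)·(M/Q) = 0.0319545 × (4506/248.374) = 0.58.

0.58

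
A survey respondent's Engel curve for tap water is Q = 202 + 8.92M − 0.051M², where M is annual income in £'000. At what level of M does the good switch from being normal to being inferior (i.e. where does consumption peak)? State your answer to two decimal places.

dQ/dM = 8.92 − 0.102M.
The good is inferior where dQ/dM < 0. Setting dQ/dM = 0 gives M = 8.92 / 0.102 = 87.45.

87.45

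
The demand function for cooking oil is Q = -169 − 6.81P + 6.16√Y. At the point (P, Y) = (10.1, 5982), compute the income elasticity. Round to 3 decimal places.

At P = 10.1, Y = 5982: Q = 238.654.
Holding P constant, ∂Q/∂Y = 6.16/(2√Y) = 0.0398224.
η_Y = (∂Q/∂Y)·(Y/Q) = 0.0398224 × (5982/238.654) = 0.998.

0.998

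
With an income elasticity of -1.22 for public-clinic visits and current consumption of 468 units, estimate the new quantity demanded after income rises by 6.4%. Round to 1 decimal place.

431.5

%ΔQ ≈ η × %ΔI = -1.22 × 6.4% = -7.808%.
New Q ≈ 468 × (1 − 0.07808) = 431.5.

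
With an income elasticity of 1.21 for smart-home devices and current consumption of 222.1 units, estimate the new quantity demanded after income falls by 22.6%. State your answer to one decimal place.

161.4

%ΔQ ≈ η × %ΔI = 1.21 × (-22.6%) = -27.346%.
New Q ≈ 222.1 × (1 − 0.27346) = 161.4.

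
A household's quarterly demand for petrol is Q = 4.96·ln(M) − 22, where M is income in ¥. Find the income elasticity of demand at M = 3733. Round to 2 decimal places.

0.26

At M = 3733: Q = 18.796.
dQ/dM = 4.96/M = 0.00132869 at this income.
η = (dQ/dM)·(M/Q) = 0.00132869 × (3733/18.796) = 0.26.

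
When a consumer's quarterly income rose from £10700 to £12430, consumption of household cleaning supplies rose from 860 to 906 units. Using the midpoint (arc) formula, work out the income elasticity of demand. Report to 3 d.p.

0.348

ΔQ = 906 − 860 = 46; midpoint Q̄ = (860 + 906)/2 = 883.
ΔI = 12430 − 10700 = 1730; midpoint Ī = (10700 + 12430)/2 = 11565.
η = (ΔQ/Q̄) ÷ (ΔI/Ī) = (46/883) ÷ (1730/11565) = 0.348.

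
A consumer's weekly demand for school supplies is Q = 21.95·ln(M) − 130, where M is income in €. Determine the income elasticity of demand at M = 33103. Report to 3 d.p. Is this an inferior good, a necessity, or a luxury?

At M = 33103: Q = 98.442.
dQ/dM = 21.95/M = 0.000663082 at this income.
η = (dQ/dM)·(M/Q) = 0.000663082 × (33103/98.442) = 0.223.
Since 0 < η < 1, the good is a necessity.

0.223 (necessity)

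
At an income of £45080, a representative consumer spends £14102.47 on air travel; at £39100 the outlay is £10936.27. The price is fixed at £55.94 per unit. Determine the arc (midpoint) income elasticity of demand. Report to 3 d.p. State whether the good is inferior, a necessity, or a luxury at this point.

1.780 (luxury)

With a constant price, Q₁ = 14102.47/55.94 = 252.100 and Q₂ = 10936.27/55.94 = 195.500 (equivalently, work directly with expenditure since P cancels).
Midpoint %ΔQ = (10936.27 − 14102.47)/12519.37 = -0.25290; midpoint %ΔI = (39100 − 45080)/42090 = -0.14208.
η = -0.25290 / -0.14208 = 1.780.
η > 1 ⇒ luxury.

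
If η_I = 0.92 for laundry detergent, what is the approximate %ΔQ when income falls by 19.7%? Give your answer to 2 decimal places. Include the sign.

-18.12%

%ΔQ ≈ η × %ΔI = 0.92 × (-19.7%) = -18.12%.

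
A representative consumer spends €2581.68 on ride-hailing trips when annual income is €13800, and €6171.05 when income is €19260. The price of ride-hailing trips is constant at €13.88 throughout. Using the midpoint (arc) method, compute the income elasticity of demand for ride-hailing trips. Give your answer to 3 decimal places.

2.483

With a constant price, Q₁ = 2581.68/13.88 = 186.000 and Q₂ = 6171.05/13.88 = 444.600 (equivalently, work directly with expenditure since P cancels).
Midpoint %ΔQ = (6171.05 − 2581.68)/4376.37 = 0.82017; midpoint %ΔI = (19260 − 13800)/16530 = 0.33031.
η = 0.82017 / 0.33031 = 2.483.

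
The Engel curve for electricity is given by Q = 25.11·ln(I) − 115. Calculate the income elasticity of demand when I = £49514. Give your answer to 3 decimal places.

0.161

At I = 49514: Q = 156.439.
dQ/dI = 25.11/I = 0.000507129 at this income.
η = (dQ/dI)·(I/Q) = 0.000507129 × (49514/156.439) = 0.161.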